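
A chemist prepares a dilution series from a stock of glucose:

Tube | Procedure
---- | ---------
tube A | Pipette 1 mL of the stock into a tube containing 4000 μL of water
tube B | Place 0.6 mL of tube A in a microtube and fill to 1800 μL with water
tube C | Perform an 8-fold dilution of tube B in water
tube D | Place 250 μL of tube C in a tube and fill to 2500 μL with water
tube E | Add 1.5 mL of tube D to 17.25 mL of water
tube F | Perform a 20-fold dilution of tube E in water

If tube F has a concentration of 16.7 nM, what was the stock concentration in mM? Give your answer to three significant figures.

5.01 mM

Step 1: 1 mL + 4000 μL = 5 mL total → factor 5/1 = 5
Step 2: 0.6 mL brought to 1800 μL → factor 1.8/0.6 = 3
Step 3: 8-fold → factor 8
Step 4: 250 μL brought to 2500 μL → factor 2500/250 = 10
Step 5: 1.5 mL + 17.25 mL = 18.75 mL total → factor 18.75/1.5 = 12.5
Step 6: 20-fold → factor 20
Overall dilution factor = 5 × 3 × 8 × 10 × 12.5 × 20 = 3 × 10^5
Stock = 16.7 nM × 3 × 10^5 = 5.010 × 10^6 nM = 5.01 mM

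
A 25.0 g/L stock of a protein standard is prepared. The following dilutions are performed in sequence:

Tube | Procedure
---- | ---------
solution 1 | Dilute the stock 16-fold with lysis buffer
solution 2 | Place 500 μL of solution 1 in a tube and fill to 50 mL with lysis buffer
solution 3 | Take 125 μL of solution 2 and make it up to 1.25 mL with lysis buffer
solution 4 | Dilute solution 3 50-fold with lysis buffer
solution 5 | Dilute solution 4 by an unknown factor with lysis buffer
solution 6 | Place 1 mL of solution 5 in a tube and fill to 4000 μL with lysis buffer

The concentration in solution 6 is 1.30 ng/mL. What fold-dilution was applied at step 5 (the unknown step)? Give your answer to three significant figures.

Step 1: 16-fold → factor 16
Step 2: 500 μL brought to 50 mL → factor 50000/500 = 100
Step 3: 125 μL brought to 1.25 mL → factor 1250/125 = 10
Step 4: 50-fold → factor 50
Step 5: unknown factor x
Step 6: 1 mL brought to 4000 μL → factor 4/1 = 4
Product of known-step factors = 3.2 × 10^6
Overall factor = 25.0 g/L / (1.30 ng/mL) = 1.9231 × 10^7
x = 1.9231 × 10^7 / 3.2 × 10^6 = 6.01

6.01-fold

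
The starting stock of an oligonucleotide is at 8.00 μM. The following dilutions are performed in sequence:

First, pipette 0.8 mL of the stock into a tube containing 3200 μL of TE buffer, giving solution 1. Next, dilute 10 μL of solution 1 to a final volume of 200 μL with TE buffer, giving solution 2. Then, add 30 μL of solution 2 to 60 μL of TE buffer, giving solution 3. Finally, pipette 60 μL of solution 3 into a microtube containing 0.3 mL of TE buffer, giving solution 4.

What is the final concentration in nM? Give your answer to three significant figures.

Step 1: 0.8 mL + 3200 μL = 4 mL total → factor 4/0.8 = 5
Step 2: 10 μL brought to 200 μL → factor 200/10 = 20
Step 3: 30 μL + 60 μL = 90 μL total → factor 90/30 = 3
Step 4: 60 μL + 0.3 mL = 360 μL total → factor 360/60 = 6
Overall dilution factor = 5 × 20 × 3 × 6 = 1800
Final = 8.00 μM / 1800 = 0.004444 μM = 4.44 nM

4.44 nM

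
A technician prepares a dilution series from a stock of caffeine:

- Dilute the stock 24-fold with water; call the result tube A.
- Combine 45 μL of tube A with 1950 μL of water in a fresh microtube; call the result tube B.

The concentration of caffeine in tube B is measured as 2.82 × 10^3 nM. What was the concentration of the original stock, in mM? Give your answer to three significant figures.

3.00 mM

Step 1: 24-fold → factor 24
Step 2: 45 μL + 1950 μL = 1995 μL total → factor 1995/45 = 44.333
Overall dilution factor = 24 × 44.333 = 1064
Stock = 2.82 × 10^3 nM × 1064 = 3.000 × 10^6 nM = 3.00 mM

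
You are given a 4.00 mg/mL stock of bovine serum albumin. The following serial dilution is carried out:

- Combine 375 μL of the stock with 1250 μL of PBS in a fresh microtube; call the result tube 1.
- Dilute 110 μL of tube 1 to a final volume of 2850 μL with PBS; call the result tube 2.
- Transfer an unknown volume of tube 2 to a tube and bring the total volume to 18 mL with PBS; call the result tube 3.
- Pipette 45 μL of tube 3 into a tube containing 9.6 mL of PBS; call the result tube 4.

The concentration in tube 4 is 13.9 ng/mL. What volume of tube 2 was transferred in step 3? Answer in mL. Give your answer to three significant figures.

Step 1: 375 μL + 1250 μL = 1625 μL total → factor 1625/375 = 4.3333
Step 2: 110 μL brought to 2850 μL → factor 2850/110 = 25.909
Step 3: v brought to 18 mL → factor = 18 mL/v
Step 4: 45 μL + 9.6 mL = 9645 μL total → factor 9645/45 = 214.33
Product of known-step factors = 24064
Overall factor = 4.00 mg/mL / (13.9 ng/mL) = 2.8777 × 10^5
Step-3 factor = 2.8777 × 10^5 / 24064 = 11.959
v = 18 mL / 11.959 = 1.51 mL

1.51 mL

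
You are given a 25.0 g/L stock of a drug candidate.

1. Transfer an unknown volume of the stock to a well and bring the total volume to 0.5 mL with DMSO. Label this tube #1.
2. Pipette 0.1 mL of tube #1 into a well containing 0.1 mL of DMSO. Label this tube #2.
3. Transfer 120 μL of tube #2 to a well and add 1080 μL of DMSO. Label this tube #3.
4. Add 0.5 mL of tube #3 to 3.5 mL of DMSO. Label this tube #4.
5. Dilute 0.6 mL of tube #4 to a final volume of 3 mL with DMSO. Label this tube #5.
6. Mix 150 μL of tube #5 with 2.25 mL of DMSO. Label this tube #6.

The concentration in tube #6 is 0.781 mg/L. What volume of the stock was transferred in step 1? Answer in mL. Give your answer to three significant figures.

Step 1: v brought to 0.5 mL → factor = 0.5 mL/v
Step 2: 0.1 mL + 0.1 mL = 0.2 mL total → factor 0.2/0.1 = 2
Step 3: 120 μL + 1080 μL = 1200 μL total → factor 1200/120 = 10
Step 4: 0.5 mL + 3.5 mL = 4 mL total → factor 4/0.5 = 8
Step 5: 0.6 mL brought to 3 mL → factor 3/0.6 = 5
Step 6: 150 μL + 2.25 mL = 2400 μL total → factor 2400/150 = 16
Product of known-step factors = 12800
Overall factor = 25.0 g/L / (0.781 mg/L) = 32010
Step-1 factor = 32010 / 12800 = 2.5008
v = 0.5 mL / 2.5008 = 0.200 mL

0.200 mL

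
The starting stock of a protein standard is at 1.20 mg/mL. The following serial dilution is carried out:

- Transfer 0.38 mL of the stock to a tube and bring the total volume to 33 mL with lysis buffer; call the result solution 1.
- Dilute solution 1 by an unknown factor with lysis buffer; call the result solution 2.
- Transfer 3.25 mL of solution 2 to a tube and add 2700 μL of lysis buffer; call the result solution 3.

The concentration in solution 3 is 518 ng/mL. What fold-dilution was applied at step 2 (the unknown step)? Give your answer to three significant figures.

Step 1: 0.38 mL brought to 33 mL → factor 33/0.38 = 86.842
Step 2: unknown factor x
Step 3: 3.25 mL + 2700 μL = 5.95 mL total → factor 5.95/3.25 = 1.8308
Product of known-step factors = 158.99
Overall factor = 1.20 mg/mL / (518 ng/mL) = 2316.6
x = 2316.6 / 158.99 = 14.6

14.6-fold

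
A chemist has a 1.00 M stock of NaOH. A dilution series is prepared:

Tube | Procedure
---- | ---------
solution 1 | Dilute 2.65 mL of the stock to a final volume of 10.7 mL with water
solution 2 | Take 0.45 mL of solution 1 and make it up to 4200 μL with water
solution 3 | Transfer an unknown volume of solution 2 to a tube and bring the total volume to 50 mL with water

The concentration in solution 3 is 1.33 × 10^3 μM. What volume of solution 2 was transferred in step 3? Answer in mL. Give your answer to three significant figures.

Step 1: 2.65 mL brought to 10.7 mL → factor 10.7/2.65 = 4.0377
Step 2: 0.45 mL brought to 4200 μL → factor 4.2/0.45 = 9.3333
Step 3: v brought to 50 mL → factor = 50 mL/v
Product of known-step factors = 37.686
Overall factor = 1.00 M / (1.33 × 10^3 μM) = 751.88
Step-3 factor = 751.88 / 37.686 = 19.951
v = 50 mL / 19.951 = 2.51 mL

2.51 mL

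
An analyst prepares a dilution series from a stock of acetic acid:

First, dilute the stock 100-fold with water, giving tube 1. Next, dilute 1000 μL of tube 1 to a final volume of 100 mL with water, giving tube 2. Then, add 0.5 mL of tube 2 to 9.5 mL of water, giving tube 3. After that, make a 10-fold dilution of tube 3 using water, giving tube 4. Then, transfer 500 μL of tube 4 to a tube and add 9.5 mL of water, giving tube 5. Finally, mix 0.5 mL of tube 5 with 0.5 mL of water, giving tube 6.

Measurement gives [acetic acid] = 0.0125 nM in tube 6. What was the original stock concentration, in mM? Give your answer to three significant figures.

1.00 mM

Step 1: 100-fold → factor 100
Step 2: 1000 μL brought to 100 mL → factor 1 × 10^5/1000 = 100
Step 3: 0.5 mL + 9.5 mL = 10 mL total → factor 10/0.5 = 20
Step 4: 10-fold → factor 10
Step 5: 500 μL + 9.5 mL = 10000 μL total → factor 10000/500 = 20
Step 6: 0.5 mL + 0.5 mL = 1 mL total → factor 1/0.5 = 2
Overall dilution factor = 100 × 100 × 20 × 10 × 20 × 2 = 8 × 10^7
Stock = 0.0125 nM × 8 × 10^7 = 1.000 × 10^6 nM = 1.00 mM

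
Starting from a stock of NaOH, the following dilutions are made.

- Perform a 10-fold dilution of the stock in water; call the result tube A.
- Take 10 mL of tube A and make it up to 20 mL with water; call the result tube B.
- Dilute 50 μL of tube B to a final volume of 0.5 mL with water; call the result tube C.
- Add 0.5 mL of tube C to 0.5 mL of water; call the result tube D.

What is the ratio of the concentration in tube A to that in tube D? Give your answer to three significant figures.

Step 1: 10-fold → factor 10
Step 2: 10 mL brought to 20 mL → factor 20/10 = 2
Step 3: 50 μL brought to 0.5 mL → factor 500/50 = 10
Step 4: 0.5 mL + 0.5 mL = 1 mL total → factor 1/0.5 = 2
Dilution factor to tube A = 10; to tube D = 400
[tube A]/[tube D] = (factor to tube D)/(factor to tube A) = 400/10 = 40.0

40.0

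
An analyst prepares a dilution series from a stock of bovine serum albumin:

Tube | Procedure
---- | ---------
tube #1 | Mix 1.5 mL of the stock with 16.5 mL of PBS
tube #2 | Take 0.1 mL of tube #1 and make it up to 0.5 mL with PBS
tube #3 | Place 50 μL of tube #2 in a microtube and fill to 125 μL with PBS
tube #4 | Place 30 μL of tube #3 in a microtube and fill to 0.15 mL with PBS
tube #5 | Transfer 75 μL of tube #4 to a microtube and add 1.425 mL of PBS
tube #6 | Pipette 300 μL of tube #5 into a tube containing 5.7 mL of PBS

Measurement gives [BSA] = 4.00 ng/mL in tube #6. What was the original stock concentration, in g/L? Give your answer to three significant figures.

Step 1: 1.5 mL + 16.5 mL = 18 mL total → factor 18/1.5 = 12
Step 2: 0.1 mL brought to 0.5 mL → factor 0.5/0.1 = 5
Step 3: 50 μL brought to 125 μL → factor 125/50 = 2.5
Step 4: 30 μL brought to 0.15 mL → factor 150/30 = 5
Step 5: 75 μL + 1.425 mL = 1500 μL total → factor 1500/75 = 20
Step 6: 300 μL + 5.7 mL = 6000 μL total → factor 6000/300 = 20
Overall dilution factor = 12 × 5 × 2.5 × 5 × 20 × 20 = 3 × 10^5
Stock = 4.00 ng/mL × 3 × 10^5 = 1.200 × 10^6 ng/mL = 1.20 g/L

1.20 g/L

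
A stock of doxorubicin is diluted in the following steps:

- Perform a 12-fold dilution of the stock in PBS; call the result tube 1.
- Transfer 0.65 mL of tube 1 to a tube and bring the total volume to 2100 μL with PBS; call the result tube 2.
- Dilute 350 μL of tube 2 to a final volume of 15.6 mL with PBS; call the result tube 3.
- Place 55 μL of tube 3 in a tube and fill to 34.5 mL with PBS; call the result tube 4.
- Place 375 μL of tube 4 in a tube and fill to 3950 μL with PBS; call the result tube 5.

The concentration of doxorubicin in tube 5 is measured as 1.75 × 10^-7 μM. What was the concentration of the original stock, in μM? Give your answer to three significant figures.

Step 1: 12-fold → factor 12
Step 2: 0.65 mL brought to 2100 μL → factor 2.1/0.65 = 3.2308
Step 3: 350 μL brought to 15.6 mL → factor 15600/350 = 44.571
Step 4: 55 μL brought to 34.5 mL → factor 34500/55 = 627.27
Step 5: 375 μL brought to 3950 μL → factor 3950/375 = 10.533
Overall dilution factor = 12 × 3.2308 × 44.571 × 627.27 × 10.533 = 1.1417 × 10^7
Stock = 1.75 × 10^-7 μM × 1.1417 × 10^7 = 2.00 μM

2.00 μM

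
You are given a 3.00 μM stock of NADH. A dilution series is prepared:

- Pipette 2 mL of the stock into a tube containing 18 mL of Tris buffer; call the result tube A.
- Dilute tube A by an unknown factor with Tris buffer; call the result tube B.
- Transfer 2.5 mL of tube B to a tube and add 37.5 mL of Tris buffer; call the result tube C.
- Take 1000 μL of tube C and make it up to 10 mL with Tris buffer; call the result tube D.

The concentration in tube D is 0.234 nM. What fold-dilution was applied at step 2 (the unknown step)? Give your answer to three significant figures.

Step 1: 2 mL + 18 mL = 20 mL total → factor 20/2 = 10
Step 2: unknown factor x
Step 3: 2.5 mL + 37.5 mL = 40 mL total → factor 40/2.5 = 16
Step 4: 1000 μL brought to 10 mL → factor 10000/1000 = 10
Product of known-step factors = 1600
Overall factor = 3.00 μM / (0.234 nM) = 12821
x = 12821 / 1600 = 8.01

8.01-fold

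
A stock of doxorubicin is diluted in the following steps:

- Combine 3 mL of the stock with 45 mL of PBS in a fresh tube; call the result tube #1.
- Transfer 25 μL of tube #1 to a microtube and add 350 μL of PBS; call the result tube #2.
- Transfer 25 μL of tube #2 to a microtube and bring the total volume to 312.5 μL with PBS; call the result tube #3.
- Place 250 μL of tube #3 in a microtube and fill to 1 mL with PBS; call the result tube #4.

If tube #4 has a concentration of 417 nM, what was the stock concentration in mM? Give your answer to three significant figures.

Step 1: 3 mL + 45 mL = 48 mL total → factor 48/3 = 16
Step 2: 25 μL + 350 μL = 375 μL total → factor 375/25 = 15
Step 3: 25 μL brought to 312.5 μL → factor 312.5/25 = 12.5
Step 4: 250 μL brought to 1 mL → factor 1000/250 = 4
Overall dilution factor = 16 × 15 × 12.5 × 4 = 12000
Stock = 417 nM × 12000 = 5.004 × 10^6 nM = 5.00 mM

5.00 mM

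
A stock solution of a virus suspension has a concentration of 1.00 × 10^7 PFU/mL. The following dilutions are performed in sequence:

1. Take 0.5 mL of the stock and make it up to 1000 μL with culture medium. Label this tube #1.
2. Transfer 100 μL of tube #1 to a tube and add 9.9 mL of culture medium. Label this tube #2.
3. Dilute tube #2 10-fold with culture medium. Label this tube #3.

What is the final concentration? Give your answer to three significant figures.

5.00 × 10^3 PFU/mL

Step 1: 0.5 mL brought to 1000 μL → factor 1/0.5 = 2
Step 2: 100 μL + 9.9 mL = 10000 μL total → factor 10000/100 = 100
Step 3: 10-fold → factor 10
Overall dilution factor = 2 × 100 × 10 = 2000
Final = 1.00 × 10^7 PFU/mL / 2000 = 5.00 × 10^3 PFU/mL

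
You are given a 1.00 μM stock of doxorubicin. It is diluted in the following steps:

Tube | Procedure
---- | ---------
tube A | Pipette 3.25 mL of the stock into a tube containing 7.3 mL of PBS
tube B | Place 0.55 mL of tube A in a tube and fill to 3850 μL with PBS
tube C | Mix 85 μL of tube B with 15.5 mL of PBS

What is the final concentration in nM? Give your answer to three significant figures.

0.240 nM

Step 1: 3.25 mL + 7.3 mL = 10.55 mL total → factor 10.55/3.25 = 3.2462
Step 2: 0.55 mL brought to 3850 μL → factor 3.85/0.55 = 7
Step 3: 85 μL + 15.5 mL = 15585 μL total → factor 15585/85 = 183.35
Overall dilution factor = 3.2462 × 7 × 183.35 = 4166.3
Final = 1.00 μM / 4166.3 = 0.0002400 μM = 0.240 nM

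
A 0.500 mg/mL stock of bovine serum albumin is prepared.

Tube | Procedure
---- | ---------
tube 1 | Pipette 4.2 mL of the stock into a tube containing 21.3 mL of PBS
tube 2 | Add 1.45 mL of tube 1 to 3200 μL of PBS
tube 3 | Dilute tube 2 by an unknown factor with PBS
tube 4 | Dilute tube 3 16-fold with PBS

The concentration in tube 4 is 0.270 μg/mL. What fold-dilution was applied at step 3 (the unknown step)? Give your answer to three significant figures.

Step 1: 4.2 mL + 21.3 mL = 25.5 mL total → factor 25.5/4.2 = 6.0714
Step 2: 1.45 mL + 3200 μL = 4.65 mL total → factor 4.65/1.45 = 3.2069
Step 3: unknown factor x
Step 4: 16-fold → factor 16
Product of known-step factors = 311.53
Overall factor = 0.500 mg/mL / (0.270 μg/mL) = 1851.9
x = 1851.9 / 311.53 = 5.94

5.94-fold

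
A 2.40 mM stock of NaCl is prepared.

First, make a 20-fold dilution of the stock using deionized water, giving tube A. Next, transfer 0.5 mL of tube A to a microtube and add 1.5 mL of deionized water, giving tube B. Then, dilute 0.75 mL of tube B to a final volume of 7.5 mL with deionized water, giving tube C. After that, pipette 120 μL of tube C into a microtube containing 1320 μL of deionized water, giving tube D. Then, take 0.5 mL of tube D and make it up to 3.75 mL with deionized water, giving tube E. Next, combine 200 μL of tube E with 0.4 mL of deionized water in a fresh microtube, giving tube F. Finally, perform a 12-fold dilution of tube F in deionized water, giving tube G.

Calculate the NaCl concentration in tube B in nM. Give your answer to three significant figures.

Step 1: 20-fold → factor 20
Step 2: 0.5 mL + 1.5 mL = 2 mL total → factor 2/0.5 = 4
Dilution factor through tube B = 20 × 4 = 80
[tube B] = 2.40 mM / 80 = 0.03000 mM = 3.00 × 10^4 nM

3.00 × 10^4 nM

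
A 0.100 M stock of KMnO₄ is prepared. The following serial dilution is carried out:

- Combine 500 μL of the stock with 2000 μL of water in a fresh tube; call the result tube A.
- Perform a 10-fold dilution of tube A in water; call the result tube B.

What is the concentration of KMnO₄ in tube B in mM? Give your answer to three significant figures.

Step 1: 500 μL + 2000 μL = 2500 μL total → factor 2500/500 = 5
Step 2: 10-fold → factor 10
Overall dilution factor = 5 × 10 = 50
Final = 0.100 M / 50 = 0.002000 M = 2.00 mM

2.00 mM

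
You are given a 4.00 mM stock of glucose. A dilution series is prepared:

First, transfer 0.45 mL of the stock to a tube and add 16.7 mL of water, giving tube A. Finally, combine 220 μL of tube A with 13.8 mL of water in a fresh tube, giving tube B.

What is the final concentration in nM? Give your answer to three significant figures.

Step 1: 0.45 mL + 16.7 mL = 17.15 mL total → factor 17.15/0.45 = 38.111
Step 2: 220 μL + 13.8 mL = 14020 μL total → factor 14020/220 = 63.727
Overall dilution factor = 38.111 × 63.727 = 2428.7
Final = 4.00 mM / 2428.7 = 0.001647 mM = 1.65 × 10^3 nM

1.65 × 10^3 nM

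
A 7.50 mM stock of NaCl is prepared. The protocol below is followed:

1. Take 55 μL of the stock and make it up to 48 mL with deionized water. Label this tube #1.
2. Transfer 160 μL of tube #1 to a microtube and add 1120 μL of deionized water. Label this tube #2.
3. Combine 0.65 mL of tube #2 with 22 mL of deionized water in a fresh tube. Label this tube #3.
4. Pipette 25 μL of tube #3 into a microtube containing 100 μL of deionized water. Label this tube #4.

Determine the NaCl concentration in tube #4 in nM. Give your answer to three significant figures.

6.17 nM

Step 1: 55 μL brought to 48 mL → factor 48000/55 = 872.73
Step 2: 160 μL + 1120 μL = 1280 μL total → factor 1280/160 = 8
Step 3: 0.65 mL + 22 mL = 22.65 mL total → factor 22.65/0.65 = 34.846
Step 4: 25 μL + 100 μL = 125 μL total → factor 125/25 = 5
Overall dilution factor = 872.73 × 8 × 34.846 × 5 = 1.2164 × 10^6
Final = 7.50 mM / 1.2164 × 10^6 = 6.165 × 10^-6 mM = 6.17 nM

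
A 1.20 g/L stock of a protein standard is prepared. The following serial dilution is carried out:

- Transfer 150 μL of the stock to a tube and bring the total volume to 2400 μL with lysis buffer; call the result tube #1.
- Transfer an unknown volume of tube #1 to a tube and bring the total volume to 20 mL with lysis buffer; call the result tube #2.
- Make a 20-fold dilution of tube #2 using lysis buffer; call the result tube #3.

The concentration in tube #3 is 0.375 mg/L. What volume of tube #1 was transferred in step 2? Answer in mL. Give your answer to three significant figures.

Step 1: 150 μL brought to 2400 μL → factor 2400/150 = 16
Step 2: v brought to 20 mL → factor = 20 mL/v
Step 3: 20-fold → factor 20
Product of known-step factors = 320
Overall factor = 1.20 g/L / (0.375 mg/L) = 3200
Step-2 factor = 3200 / 320 = 10
v = 20 mL / 10 = 2.00 mL

2.00 mL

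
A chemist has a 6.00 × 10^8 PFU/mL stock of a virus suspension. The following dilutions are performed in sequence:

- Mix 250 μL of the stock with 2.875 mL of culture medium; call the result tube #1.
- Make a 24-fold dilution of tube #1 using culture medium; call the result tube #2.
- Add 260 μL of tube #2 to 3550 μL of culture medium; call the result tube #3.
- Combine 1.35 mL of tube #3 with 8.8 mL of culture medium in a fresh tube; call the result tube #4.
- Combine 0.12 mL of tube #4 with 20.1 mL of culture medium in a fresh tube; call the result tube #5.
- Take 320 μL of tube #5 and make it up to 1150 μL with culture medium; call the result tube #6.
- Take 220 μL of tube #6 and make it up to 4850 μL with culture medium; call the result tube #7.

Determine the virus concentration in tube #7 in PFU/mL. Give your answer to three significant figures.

Step 1: 250 μL + 2.875 mL = 3125 μL total → factor 3125/250 = 12.5
Step 2: 24-fold → factor 24
Step 3: 260 μL + 3550 μL = 3810 μL total → factor 3810/260 = 14.654
Step 4: 1.35 mL + 8.8 mL = 10.15 mL total → factor 10.15/1.35 = 7.5185
Step 5: 0.12 mL + 20.1 mL = 20.22 mL total → factor 20.22/0.12 = 168.5
Step 6: 320 μL brought to 1150 μL → factor 1150/320 = 3.5938
Step 7: 220 μL brought to 4850 μL → factor 4850/220 = 22.045
Overall dilution factor = 12.5 × 24 × 14.654 × 7.5185 × 168.5 × 3.5938 × 22.045 = 4.4124 × 10^8
Final = 6.00 × 10^8 PFU/mL / 4.4124 × 10^8 = 1.36 PFU/mL

1.36 PFU/mL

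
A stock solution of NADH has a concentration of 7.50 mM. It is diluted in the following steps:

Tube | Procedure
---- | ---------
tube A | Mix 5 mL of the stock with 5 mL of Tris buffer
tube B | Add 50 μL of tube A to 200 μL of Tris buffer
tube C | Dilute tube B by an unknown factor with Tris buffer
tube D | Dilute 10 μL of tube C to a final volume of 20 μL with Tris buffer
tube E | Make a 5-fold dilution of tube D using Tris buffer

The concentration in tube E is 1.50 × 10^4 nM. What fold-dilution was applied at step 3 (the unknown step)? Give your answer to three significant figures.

5.00-fold

Step 1: 5 mL + 5 mL = 10 mL total → factor 10/5 = 2
Step 2: 50 μL + 200 μL = 250 μL total → factor 250/50 = 5
Step 3: unknown factor x
Step 4: 10 μL brought to 20 μL → factor 20/10 = 2
Step 5: 5-fold → factor 5
Product of known-step factors = 100
Overall factor = 7.50 mM / (1.50 × 10^4 nM) = 500
x = 500 / 100 = 5.00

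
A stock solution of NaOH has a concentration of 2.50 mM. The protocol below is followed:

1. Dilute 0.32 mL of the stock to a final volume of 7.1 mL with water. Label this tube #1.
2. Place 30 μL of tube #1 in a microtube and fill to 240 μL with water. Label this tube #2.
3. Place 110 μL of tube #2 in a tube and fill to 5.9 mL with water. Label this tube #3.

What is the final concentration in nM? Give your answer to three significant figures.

263 nM

Step 1: 0.32 mL brought to 7.1 mL → factor 7.1/0.32 = 22.188
Step 2: 30 μL brought to 240 μL → factor 240/30 = 8
Step 3: 110 μL brought to 5.9 mL → factor 5900/110 = 53.636
Overall dilution factor = 22.188 × 8 × 53.636 = 9520.5
Final = 2.50 mM / 9520.5 = 0.0002626 mM = 263 nM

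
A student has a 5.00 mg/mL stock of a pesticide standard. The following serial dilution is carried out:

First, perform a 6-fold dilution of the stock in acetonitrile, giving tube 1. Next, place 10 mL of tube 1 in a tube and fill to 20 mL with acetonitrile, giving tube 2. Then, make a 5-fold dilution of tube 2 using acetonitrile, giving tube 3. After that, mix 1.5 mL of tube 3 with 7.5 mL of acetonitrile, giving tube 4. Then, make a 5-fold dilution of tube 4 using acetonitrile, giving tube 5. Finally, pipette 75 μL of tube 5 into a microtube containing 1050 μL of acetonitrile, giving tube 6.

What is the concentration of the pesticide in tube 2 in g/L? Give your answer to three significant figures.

Step 1: 6-fold → factor 6
Step 2: 10 mL brought to 20 mL → factor 20/10 = 2
Dilution factor through tube 2 = 6 × 2 = 12
[tube 2] = 5.00 mg/mL / 12 = 0.4167 mg/mL = 0.417 g/L

0.417 g/L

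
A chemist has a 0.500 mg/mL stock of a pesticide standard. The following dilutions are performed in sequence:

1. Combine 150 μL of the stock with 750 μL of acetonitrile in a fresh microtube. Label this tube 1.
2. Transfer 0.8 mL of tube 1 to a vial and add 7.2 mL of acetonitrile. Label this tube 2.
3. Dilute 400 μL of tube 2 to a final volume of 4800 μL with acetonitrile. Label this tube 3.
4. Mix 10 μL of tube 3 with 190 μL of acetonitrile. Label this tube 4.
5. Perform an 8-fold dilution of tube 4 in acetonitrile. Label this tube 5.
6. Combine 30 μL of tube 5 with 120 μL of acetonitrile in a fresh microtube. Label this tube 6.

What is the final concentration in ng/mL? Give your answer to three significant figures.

0.868 ng/mL

Step 1: 150 μL + 750 μL = 900 μL total → factor 900/150 = 6
Step 2: 0.8 mL + 7.2 mL = 8 mL total → factor 8/0.8 = 10
Step 3: 400 μL brought to 4800 μL → factor 4800/400 = 12
Step 4: 10 μL + 190 μL = 200 μL total → factor 200/10 = 20
Step 5: 8-fold → factor 8
Step 6: 30 μL + 120 μL = 150 μL total → factor 150/30 = 5
Overall dilution factor = 6 × 10 × 12 × 20 × 8 × 5 = 5.76 × 10^5
Final = 0.500 mg/mL / 5.76 × 10^5 = 8.681 × 10^-7 mg/mL = 0.868 ng/mL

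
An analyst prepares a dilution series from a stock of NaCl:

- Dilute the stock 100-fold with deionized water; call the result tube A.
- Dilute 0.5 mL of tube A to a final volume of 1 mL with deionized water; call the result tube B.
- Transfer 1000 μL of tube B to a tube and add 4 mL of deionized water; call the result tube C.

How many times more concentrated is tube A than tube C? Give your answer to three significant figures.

Step 1: 100-fold → factor 100
Step 2: 0.5 mL brought to 1 mL → factor 1/0.5 = 2
Step 3: 1000 μL + 4 mL = 5000 μL total → factor 5000/1000 = 5
Dilution factor to tube A = 100; to tube C = 1000
[tube A]/[tube C] = (factor to tube C)/(factor to tube A) = 1000/100 = 10.0

10.0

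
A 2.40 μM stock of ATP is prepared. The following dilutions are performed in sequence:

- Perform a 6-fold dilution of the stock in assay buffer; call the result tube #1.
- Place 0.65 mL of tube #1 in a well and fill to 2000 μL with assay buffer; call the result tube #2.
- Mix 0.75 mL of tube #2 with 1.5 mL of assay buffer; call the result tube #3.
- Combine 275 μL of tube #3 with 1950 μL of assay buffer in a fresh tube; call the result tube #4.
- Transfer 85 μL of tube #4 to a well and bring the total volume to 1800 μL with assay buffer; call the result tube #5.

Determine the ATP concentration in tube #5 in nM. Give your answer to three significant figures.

Step 1: 6-fold → factor 6
Step 2: 0.65 mL brought to 2000 μL → factor 2/0.65 = 3.0769
Step 3: 0.75 mL + 1.5 mL = 2.25 mL total → factor 2.25/0.75 = 3
Step 4: 275 μL + 1950 μL = 2225 μL total → factor 2225/275 = 8.0909
Step 5: 85 μL brought to 1800 μL → factor 1800/85 = 21.176
Overall dilution factor = 6 × 3.0769 × 3 × 8.0909 × 21.176 = 9489.4
Final = 2.40 μM / 9489.4 = 0.0002529 μM = 0.253 nM

0.253 nM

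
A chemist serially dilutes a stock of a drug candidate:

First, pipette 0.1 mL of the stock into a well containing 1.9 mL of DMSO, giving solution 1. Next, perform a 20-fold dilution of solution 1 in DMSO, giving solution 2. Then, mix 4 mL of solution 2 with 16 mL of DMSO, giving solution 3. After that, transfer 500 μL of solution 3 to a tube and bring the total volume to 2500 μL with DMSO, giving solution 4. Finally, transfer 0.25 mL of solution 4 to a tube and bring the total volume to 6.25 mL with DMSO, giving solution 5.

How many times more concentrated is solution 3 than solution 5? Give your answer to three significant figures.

125

Step 1: 0.1 mL + 1.9 mL = 2 mL total → factor 2/0.1 = 20
Step 2: 20-fold → factor 20
Step 3: 4 mL + 16 mL = 20 mL total → factor 20/4 = 5
Step 4: 500 μL brought to 2500 μL → factor 2500/500 = 5
Step 5: 0.25 mL brought to 6.25 mL → factor 6.25/0.25 = 25
Dilution factor to solution 3 = 2000; to solution 5 = 2.5 × 10^5
[solution 3]/[solution 5] = (factor to solution 5)/(factor to solution 3) = 2.5 × 10^5/2000 = 125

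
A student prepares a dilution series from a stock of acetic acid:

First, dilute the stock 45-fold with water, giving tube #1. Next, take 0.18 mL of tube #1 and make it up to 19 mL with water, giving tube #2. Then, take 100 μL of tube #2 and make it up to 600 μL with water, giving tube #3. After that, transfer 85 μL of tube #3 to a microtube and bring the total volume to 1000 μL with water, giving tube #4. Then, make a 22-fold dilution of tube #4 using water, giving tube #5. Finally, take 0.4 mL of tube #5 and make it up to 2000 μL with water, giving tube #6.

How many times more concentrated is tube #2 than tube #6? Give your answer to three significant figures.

7.76 × 10^3

Step 1: 45-fold → factor 45
Step 2: 0.18 mL brought to 19 mL → factor 19/0.18 = 105.56
Step 3: 100 μL brought to 600 μL → factor 600/100 = 6
Step 4: 85 μL brought to 1000 μL → factor 1000/85 = 11.765
Step 5: 22-fold → factor 22
Step 6: 0.4 mL brought to 2000 μL → factor 2/0.4 = 5
Dilution factor to tube #2 = 4750; to tube #6 = 3.6882 × 10^7
[tube #2]/[tube #6] = (factor to tube #6)/(factor to tube #2) = 3.6882 × 10^7/4750 = 7.76 × 10^3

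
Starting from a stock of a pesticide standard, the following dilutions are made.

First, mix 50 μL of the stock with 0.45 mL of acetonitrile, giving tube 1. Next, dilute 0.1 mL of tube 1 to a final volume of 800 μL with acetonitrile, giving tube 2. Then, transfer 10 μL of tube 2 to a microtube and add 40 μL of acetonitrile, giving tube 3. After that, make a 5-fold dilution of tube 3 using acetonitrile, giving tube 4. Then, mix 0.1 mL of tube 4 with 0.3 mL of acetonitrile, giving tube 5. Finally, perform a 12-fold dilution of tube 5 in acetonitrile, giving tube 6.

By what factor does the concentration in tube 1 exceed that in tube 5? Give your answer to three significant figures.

Step 1: 50 μL + 0.45 mL = 500 μL total → factor 500/50 = 10
Step 2: 0.1 mL brought to 800 μL → factor 0.8/0.1 = 8
Step 3: 10 μL + 40 μL = 50 μL total → factor 50/10 = 5
Step 4: 5-fold → factor 5
Step 5: 0.1 mL + 0.3 mL = 0.4 mL total → factor 0.4/0.1 = 4
Dilution factor to tube 1 = 10; to tube 5 = 8000
[tube 1]/[tube 5] = (factor to tube 5)/(factor to tube 1) = 8000/10 = 800

800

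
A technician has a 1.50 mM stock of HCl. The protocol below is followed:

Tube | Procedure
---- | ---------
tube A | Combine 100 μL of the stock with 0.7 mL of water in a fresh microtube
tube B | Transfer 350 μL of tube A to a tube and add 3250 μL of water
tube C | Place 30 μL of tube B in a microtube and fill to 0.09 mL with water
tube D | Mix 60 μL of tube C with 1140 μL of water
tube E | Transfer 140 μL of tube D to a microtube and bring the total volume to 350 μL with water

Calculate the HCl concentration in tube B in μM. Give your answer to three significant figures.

18.2 μM

Step 1: 100 μL + 0.7 mL = 800 μL total → factor 800/100 = 8
Step 2: 350 μL + 3250 μL = 3600 μL total → factor 3600/350 = 10.286
Dilution factor through tube B = 8 × 10.286 = 82.286
[tube B] = 1.50 mM / 82.286 = 0.01823 mM = 18.2 μM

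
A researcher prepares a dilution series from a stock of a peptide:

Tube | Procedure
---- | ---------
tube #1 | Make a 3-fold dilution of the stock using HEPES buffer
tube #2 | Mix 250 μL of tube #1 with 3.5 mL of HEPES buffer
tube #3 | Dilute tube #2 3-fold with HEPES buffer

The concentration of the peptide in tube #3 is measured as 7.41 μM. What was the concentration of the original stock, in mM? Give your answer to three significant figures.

1.00 mM

Step 1: 3-fold → factor 3
Step 2: 250 μL + 3.5 mL = 3750 μL total → factor 3750/250 = 15
Step 3: 3-fold → factor 3
Overall dilution factor = 3 × 15 × 3 = 135
Stock = 7.41 μM × 135 = 1000 μM = 1.00 mM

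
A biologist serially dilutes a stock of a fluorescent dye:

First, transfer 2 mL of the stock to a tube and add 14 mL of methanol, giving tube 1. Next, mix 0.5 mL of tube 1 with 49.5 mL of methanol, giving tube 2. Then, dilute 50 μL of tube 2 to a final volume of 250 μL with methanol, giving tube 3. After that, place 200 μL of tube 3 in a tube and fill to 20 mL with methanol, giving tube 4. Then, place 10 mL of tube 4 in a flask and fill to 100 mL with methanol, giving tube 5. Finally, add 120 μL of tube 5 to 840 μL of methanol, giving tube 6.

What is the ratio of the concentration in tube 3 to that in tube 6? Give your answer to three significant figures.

Step 1: 2 mL + 14 mL = 16 mL total → factor 16/2 = 8
Step 2: 0.5 mL + 49.5 mL = 50 mL total → factor 50/0.5 = 100
Step 3: 50 μL brought to 250 μL → factor 250/50 = 5
Step 4: 200 μL brought to 20 mL → factor 20000/200 = 100
Step 5: 10 mL brought to 100 mL → factor 100/10 = 10
Step 6: 120 μL + 840 μL = 960 μL total → factor 960/120 = 8
Dilution factor to tube 3 = 4000; to tube 6 = 3.2 × 10^7
[tube 3]/[tube 6] = (factor to tube 6)/(factor to tube 3) = 3.2 × 10^7/4000 = 8.00 × 10^3

8.00 × 10^3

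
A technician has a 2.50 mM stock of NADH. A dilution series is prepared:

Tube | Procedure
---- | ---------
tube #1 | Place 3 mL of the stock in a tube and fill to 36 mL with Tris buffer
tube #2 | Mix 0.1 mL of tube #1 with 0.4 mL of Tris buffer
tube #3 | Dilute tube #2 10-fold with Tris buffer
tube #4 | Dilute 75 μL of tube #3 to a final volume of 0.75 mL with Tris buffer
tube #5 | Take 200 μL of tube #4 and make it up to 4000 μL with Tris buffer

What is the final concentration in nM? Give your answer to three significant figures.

Step 1: 3 mL brought to 36 mL → factor 36/3 = 12
Step 2: 0.1 mL + 0.4 mL = 0.5 mL total → factor 0.5/0.1 = 5
Step 3: 10-fold → factor 10
Step 4: 75 μL brought to 0.75 mL → factor 750/75 = 10
Step 5: 200 μL brought to 4000 μL → factor 4000/200 = 20
Overall dilution factor = 12 × 5 × 10 × 10 × 20 = 1.2 × 10^5
Final = 2.50 mM / 1.2 × 10^5 = 2.083 × 10^-5 mM = 20.8 nM

20.8 nM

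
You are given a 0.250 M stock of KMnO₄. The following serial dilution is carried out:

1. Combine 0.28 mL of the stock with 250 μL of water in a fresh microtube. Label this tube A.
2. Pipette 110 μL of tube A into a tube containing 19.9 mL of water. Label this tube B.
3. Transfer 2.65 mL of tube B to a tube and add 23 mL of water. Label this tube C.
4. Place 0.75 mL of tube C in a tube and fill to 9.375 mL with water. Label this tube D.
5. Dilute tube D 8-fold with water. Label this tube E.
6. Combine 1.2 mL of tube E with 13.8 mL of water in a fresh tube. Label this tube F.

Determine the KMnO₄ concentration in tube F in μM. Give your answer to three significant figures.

Step 1: 0.28 mL + 250 μL = 0.53 mL total → factor 0.53/0.28 = 1.8929
Step 2: 110 μL + 19.9 mL = 20010 μL total → factor 20010/110 = 181.91
Step 3: 2.65 mL + 23 mL = 25.65 mL total → factor 25.65/2.65 = 9.6792
Step 4: 0.75 mL brought to 9.375 mL → factor 9.375/0.75 = 12.5
Step 5: 8-fold → factor 8
Step 6: 1.2 mL + 13.8 mL = 15 mL total → factor 15/1.2 = 12.5
Overall dilution factor = 1.8929 × 181.91 × 9.6792 × 12.5 × 8 × 12.5 = 4.166 × 10^6
Final = 0.250 M / 4.166 × 10^6 = 6.001 × 10^-8 M = 0.0600 μM

0.0600 μM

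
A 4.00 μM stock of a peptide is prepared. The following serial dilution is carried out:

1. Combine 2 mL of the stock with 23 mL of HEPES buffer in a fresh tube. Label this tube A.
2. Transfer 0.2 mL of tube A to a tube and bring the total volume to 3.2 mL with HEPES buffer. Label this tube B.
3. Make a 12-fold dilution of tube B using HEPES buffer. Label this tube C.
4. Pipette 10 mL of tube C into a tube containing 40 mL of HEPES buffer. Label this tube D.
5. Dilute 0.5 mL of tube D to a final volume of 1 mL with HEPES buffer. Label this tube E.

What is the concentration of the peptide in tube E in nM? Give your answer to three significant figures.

0.167 nM

Step 1: 2 mL + 23 mL = 25 mL total → factor 25/2 = 12.5
Step 2: 0.2 mL brought to 3.2 mL → factor 3.2/0.2 = 16
Step 3: 12-fold → factor 12
Step 4: 10 mL + 40 mL = 50 mL total → factor 50/10 = 5
Step 5: 0.5 mL brought to 1 mL → factor 1/0.5 = 2
Overall dilution factor = 12.5 × 16 × 12 × 5 × 2 = 24000
Final = 4.00 μM / 24000 = 0.0001667 μM = 0.167 nM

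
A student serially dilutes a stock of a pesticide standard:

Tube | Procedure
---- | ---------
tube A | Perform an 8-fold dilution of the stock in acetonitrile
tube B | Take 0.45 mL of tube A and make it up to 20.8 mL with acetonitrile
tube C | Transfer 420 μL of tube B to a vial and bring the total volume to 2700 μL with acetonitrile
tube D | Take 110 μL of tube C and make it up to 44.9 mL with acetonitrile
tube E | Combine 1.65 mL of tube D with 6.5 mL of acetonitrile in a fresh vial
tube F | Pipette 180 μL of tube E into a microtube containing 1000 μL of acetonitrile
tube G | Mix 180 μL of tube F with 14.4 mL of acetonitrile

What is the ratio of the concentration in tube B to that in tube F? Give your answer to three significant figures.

Step 1: 8-fold → factor 8
Step 2: 0.45 mL brought to 20.8 mL → factor 20.8/0.45 = 46.222
Step 3: 420 μL brought to 2700 μL → factor 2700/420 = 6.4286
Step 4: 110 μL brought to 44.9 mL → factor 44900/110 = 408.18
Step 5: 1.65 mL + 6.5 mL = 8.15 mL total → factor 8.15/1.65 = 4.9394
Step 6: 180 μL + 1000 μL = 1180 μL total → factor 1180/180 = 6.5556
Dilution factor to tube B = 369.78; to tube F = 3.1419 × 10^7
[tube B]/[tube F] = (factor to tube F)/(factor to tube B) = 3.1419 × 10^7/369.78 = 8.50 × 10^4

8.50 × 10^4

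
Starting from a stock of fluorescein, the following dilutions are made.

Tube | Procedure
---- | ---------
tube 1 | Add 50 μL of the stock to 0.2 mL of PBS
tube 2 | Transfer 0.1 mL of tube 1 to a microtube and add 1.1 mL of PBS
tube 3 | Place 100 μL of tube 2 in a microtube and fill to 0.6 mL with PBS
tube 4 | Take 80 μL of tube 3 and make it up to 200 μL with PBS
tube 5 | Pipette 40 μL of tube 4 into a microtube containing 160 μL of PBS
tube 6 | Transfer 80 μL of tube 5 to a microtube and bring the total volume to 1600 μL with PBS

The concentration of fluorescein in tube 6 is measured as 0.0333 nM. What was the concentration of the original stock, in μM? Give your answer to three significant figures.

Step 1: 50 μL + 0.2 mL = 250 μL total → factor 250/50 = 5
Step 2: 0.1 mL + 1.1 mL = 1.2 mL total → factor 1.2/0.1 = 12
Step 3: 100 μL brought to 0.6 mL → factor 600/100 = 6
Step 4: 80 μL brought to 200 μL → factor 200/80 = 2.5
Step 5: 40 μL + 160 μL = 200 μL total → factor 200/40 = 5
Step 6: 80 μL brought to 1600 μL → factor 1600/80 = 20
Overall dilution factor = 5 × 12 × 6 × 2.5 × 5 × 20 = 90000
Stock = 0.0333 nM × 90000 = 2997 nM = 3.00 μM

3.00 μM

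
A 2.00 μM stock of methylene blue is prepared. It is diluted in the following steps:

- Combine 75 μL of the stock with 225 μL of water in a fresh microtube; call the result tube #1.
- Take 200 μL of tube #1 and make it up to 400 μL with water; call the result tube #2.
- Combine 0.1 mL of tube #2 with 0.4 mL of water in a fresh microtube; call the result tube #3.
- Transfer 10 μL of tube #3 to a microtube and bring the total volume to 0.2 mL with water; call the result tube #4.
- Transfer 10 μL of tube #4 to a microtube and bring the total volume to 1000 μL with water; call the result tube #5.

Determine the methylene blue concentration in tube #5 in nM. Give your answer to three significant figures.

Step 1: 75 μL + 225 μL = 300 μL total → factor 300/75 = 4
Step 2: 200 μL brought to 400 μL → factor 400/200 = 2
Step 3: 0.1 mL + 0.4 mL = 0.5 mL total → factor 0.5/0.1 = 5
Step 4: 10 μL brought to 0.2 mL → factor 200/10 = 20
Step 5: 10 μL brought to 1000 μL → factor 1000/10 = 100
Overall dilution factor = 4 × 2 × 5 × 20 × 100 = 80000
Final = 2.00 μM / 80000 = 2.500 × 10^-5 μM = 0.0250 nM

0.0250 nM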